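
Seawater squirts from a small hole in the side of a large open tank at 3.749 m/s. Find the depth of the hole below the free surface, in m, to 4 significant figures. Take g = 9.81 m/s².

0.7164 m

For a small hole in a large open tank, ½v² = gh, giving h = v²/(2g).
h = 3.749²/(2·9.81) = 14.06/19.62 = 0.7164 m.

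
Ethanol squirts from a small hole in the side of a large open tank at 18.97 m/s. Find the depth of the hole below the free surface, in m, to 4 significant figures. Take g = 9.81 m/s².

For a small hole in a large open tank, ½v² = gh, giving h = v²/(2g).
h = 18.97²/(2·9.81) = 359.9/19.62 = 18.34 m.

18.34 m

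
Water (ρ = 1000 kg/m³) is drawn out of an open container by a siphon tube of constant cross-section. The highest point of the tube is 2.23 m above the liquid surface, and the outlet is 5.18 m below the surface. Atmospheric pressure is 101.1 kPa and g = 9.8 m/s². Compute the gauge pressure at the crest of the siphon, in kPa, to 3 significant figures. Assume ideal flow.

P_gauge = -72.6 kPa

Bernoulli surface→outlet gives ½v² = g·h_out, so v = √(2·9.8·5.18) = 10.1 m/s.
The bore is uniform, so the speed at the crest is the same v. Bernoulli surface→crest: P_atm = P_top + ½ρv² + ρg·h_top.
P_top = 101100 − ½·1000·10.1² − 1000·9.8·2.23 = 28500 Pa. So P_gauge = P_top − P_atm = -72600 Pa.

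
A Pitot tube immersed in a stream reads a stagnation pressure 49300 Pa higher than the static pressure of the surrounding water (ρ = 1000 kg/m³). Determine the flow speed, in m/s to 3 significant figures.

v ≈ 9.93 m/s

At the stagnation point the flow is brought to rest, so Bernoulli gives P_stag − P_static = ½ρv².
v = √(2ΔP/ρ) = √(2·49300/1000) = 9.93 m/s.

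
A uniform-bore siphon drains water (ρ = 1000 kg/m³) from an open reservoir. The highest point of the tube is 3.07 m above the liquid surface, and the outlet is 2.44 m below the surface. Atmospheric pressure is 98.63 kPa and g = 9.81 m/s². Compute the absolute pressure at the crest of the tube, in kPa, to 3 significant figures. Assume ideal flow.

From the surface to the outlet (both open to atmosphere, surface at rest): v = √(2g·h_out) = √(2·9.81·2.44) = 6.92 m/s.
With constant cross-section the crest speed equals v; applying Bernoulli from the surface up to the crest, P_top = P_atm − ½ρv² − ρg·h_top.
P_top = 98630 − ½·1000·6.92² − 1000·9.81·3.07 = 44600 Pa.

P_top = 44.6 kPa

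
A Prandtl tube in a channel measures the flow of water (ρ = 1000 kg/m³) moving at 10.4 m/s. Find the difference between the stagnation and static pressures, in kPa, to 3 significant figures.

The dynamic pressure equals the rise in static pressure at the stagnation point: ΔP = ½ρv².
ΔP = ½·1000·10.4² = 54100 Pa.

54.1 kPa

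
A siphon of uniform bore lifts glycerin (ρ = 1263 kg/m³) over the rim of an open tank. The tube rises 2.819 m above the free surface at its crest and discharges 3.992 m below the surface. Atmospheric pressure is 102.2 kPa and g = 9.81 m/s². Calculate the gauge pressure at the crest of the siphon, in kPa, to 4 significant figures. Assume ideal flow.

From the surface to the outlet (both open to atmosphere, surface at rest): v = √(2g·h_out) = √(2·9.81·3.992) = 8.850 m/s.
Continuity keeps v the same throughout the tube; from surface to crest, P_atm + 0 = P_top + ½ρv² + ρg·h_top.
P_top = 102200 − ½·1263·8.850² − 1263·9.81·2.819 = 17810 Pa. So P_gauge = P_top − P_atm = -84390 Pa.

P_gauge = -84.39 kPa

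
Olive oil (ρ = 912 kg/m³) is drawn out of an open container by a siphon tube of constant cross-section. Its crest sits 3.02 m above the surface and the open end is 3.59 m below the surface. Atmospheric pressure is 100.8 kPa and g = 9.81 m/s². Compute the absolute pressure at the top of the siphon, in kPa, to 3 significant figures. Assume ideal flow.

The outlet speed comes from Torricelli: v = √(2g·3.59) = 8.39 m/s.
Continuity keeps v the same throughout the tube; from surface to crest, P_atm + 0 = P_top + ½ρv² + ρg·h_top.
P_top = 100800 − ½·912·8.39² − 912·9.81·3.02 = 41700 Pa.

P_top = 41.7 kPa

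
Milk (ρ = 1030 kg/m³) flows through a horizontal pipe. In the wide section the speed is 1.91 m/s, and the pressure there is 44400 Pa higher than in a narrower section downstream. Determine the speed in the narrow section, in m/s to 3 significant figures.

v₂ = 9.48 m/s

With h₁ = h₂, rearranging Bernoulli gives v₂ = √(v₁² + 2ΔP/ρ).
v₂ = √(1.91² + 2·44400/1030) = √(3.65 + 86.2) = 9.48 m/s.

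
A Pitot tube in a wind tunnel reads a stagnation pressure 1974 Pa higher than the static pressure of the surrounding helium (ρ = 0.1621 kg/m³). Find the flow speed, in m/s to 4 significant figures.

156.1 m/s

The dynamic pressure equals the rise in static pressure at the stagnation point: ΔP = ½ρv².
v = √(2ΔP/ρ) = √(2·1974/0.1621) = 156.1 m/s.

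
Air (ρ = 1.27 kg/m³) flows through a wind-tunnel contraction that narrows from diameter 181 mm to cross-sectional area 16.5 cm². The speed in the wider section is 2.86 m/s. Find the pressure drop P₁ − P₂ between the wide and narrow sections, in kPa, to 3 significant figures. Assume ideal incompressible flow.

Mass conservation (A₁v₁ = A₂v₂) gives v₂ = 2.86 × 257/16.5 = 44.6 m/s.
Bernoulli (h₁ = h₂): P₁ − P₂ = ½ρ(v₂² − v₁²).
P₁ − P₂ = ½·1.27·(44.6² − 2.86²) = ½·1.27·1980 = 1260 Pa.

ΔP ≈ 1.26 kPa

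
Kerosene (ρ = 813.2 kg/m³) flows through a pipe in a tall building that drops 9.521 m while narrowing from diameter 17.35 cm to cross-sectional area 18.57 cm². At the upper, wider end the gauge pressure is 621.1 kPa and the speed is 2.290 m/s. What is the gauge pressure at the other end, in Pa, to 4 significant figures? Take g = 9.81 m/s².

P₂ = 353600 Pa

By continuity, v₂ = v₁·A₁/A₂ = 2.290·(236.4/18.57) = 29.15 m/s.
Applying Bernoulli between the two ends and solving for P₂: P₂ = P₁ + ½ρ(v₁² − v₂²) − ρgΔh.
P₂ = 621100 + ½·813.2·(2.290² − 29.15²) − 813.2·9.81·(−9.521) = 621100 + (-343500) − (-75950) = 353600 Pa.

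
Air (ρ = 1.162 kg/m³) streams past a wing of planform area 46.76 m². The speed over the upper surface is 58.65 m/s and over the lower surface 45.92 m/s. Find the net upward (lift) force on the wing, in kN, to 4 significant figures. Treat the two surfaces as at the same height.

From P + ½ρv² = const at equal height, P_low − P_up = ½ρ(v_up² − v_low²).
ΔP = ½·1.162·(58.65² − 45.92²) = 773.4 Pa.
Lift = ΔP · A = 773.4 × 46.76 = 36160 N.

F = 36.16 kN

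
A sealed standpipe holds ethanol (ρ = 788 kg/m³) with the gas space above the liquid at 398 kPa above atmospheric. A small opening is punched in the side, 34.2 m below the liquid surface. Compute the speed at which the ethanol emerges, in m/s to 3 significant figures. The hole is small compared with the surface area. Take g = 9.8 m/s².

v = 41.0 m/s

Take point 1 at the surface (v₁ ≈ 0) and point 2 at the hole (at atmospheric pressure). Bernoulli: P₁ + ρg h = P_atm + ½ρv₂².
With P₁ − P_atm = 398000 Pa, v₂ = √(2gh + 2ΔP/ρ) = √(2·9.8·34.2 + 2·398000/788) = 41.0 m/s.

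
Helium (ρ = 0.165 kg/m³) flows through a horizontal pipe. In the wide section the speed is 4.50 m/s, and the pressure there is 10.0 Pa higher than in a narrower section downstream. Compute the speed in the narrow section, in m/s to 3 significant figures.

v₂ ≈ 11.9 m/s

With h₁ = h₂, rearranging Bernoulli gives v₂ = √(v₁² + 2ΔP/ρ).
v₂ = √(4.50² + 2·10.0/0.165) = √(20.2 + 121) = 11.9 m/s.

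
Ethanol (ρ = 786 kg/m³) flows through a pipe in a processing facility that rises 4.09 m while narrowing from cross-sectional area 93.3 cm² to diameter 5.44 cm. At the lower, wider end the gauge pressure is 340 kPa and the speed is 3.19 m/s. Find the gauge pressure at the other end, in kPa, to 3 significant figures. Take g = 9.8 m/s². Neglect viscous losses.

P₂ = 248 kPa

Mass conservation (A₁v₁ = A₂v₂) gives v₂ = 3.19 × 93.3/23.2 = 12.8 m/s.
Energy conservation along the streamline gives P₂ = P₁ − ½ρ(v₂² − v₁²) − ρg(h₂ − h₁).
P₂ = 340000 + ½·786·(3.19² − 12.8²) − 786·9.8·(+4.09) = 340000 + (-60400) − (31500) = 248000 Pa.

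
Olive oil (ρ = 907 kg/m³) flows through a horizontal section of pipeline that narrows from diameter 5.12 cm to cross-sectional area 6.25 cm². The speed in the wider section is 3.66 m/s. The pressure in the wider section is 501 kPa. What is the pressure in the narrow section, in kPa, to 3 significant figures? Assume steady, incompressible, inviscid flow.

The volume flow rate is constant, so v₂ = (A₁/A₂)v₁ = (20.6/6.25)·3.66 = 12.1 m/s.
The pipe is horizontal, so Bernoulli reduces to P₁ + ½ρv₁² = P₂ + ½ρv₂².
P₂ = P₁ − ½ρ(v₂² − v₁²) = 501000 − ½·907·(12.1² − 3.66²) = 501000 − 59800 = 441000 Pa.

P₂ ≈ 441 kPa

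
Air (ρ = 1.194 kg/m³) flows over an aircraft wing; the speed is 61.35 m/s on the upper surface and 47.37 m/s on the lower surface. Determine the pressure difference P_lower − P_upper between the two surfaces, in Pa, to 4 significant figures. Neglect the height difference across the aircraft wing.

ΔP ≈ 907.4 Pa

Bernoulli (same height): P_lower − P_upper = ½ρ(v_upper² − v_lower²).
ΔP = ½·1.194·(61.35² − 47.37²) = 907.4 Pa.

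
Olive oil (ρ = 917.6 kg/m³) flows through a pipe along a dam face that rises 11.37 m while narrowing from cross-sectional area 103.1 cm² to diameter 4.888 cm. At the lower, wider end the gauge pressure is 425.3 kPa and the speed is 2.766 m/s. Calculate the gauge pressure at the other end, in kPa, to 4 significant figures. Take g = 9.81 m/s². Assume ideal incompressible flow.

Mass conservation (A₁v₁ = A₂v₂) gives v₂ = 2.766 × 103.1/18.77 = 15.20 m/s.
Bernoulli: P₁ + ½ρv₁² + ρg h₁ = P₂ + ½ρv₂² + ρg h₂, so P₂ = P₁ + ½ρ(v₁² − v₂²) − ρg(h₂ − h₁).
P₂ = 425300 + ½·917.6·(2.766² − 15.20²) − 917.6·9.81·(+11.37) = 425300 + (-102400) − (102300) = 220500 Pa.

P₂ ≈ 220.5 kPa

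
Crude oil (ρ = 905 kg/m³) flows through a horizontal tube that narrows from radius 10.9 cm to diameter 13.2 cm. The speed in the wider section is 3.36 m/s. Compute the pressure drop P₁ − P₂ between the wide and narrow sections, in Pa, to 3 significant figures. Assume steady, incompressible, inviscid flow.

Continuity gives A₁v₁ = A₂v₂, so v₂ = (373 cm²)/(137 cm²) × 3.36 m/s = 9.16 m/s.
Bernoulli (h₁ = h₂): P₁ − P₂ = ½ρ(v₂² − v₁²).
P₁ − P₂ = ½·905·(9.16² − 3.36²) = ½·905·72.7 = 32900 Pa.

ΔP ≈ 32900 Pa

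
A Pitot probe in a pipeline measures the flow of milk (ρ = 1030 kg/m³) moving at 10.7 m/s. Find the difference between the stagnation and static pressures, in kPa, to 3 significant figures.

ΔP = 59.0 kPa

Bernoulli between the free stream and the stagnation point: ½ρv² = P_stag − P_static.
ΔP = ½·1030·10.7² = 59000 Pa.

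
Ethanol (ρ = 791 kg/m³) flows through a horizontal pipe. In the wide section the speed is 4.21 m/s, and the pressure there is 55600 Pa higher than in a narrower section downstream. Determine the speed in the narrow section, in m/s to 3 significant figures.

Horizontal Bernoulli: P₁ + ½ρv₁² = P₂ + ½ρv₂², so v₂² = v₁² + 2(P₁ − P₂)/ρ.
v₂ = √(4.21² + 2·55600/791) = √(17.7 + 141) = 12.6 m/s.

v₂ ≈ 12.6 m/s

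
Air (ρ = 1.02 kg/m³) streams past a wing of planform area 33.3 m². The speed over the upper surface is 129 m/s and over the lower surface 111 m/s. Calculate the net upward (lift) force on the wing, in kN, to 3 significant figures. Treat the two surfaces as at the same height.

The faster flow above has the lower pressure; Bernoulli (same height) gives ΔP = ½ρ(v_up² − v_low²).
ΔP = ½·1.02·(129² − 111²) = 2200 Pa.
Lift = ΔP · A = 2200 × 33.3 = 73400 N.

F ≈ 73.4 kN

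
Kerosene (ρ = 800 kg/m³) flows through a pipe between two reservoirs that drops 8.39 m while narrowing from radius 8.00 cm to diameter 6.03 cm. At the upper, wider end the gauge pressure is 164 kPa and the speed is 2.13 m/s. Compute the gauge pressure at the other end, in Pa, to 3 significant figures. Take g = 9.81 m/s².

142000 Pa

Mass conservation (A₁v₁ = A₂v₂) gives v₂ = 2.13 × 201/28.6 = 15.0 m/s.
Applying Bernoulli between the two ends and solving for P₂: P₂ = P₁ + ½ρ(v₁² − v₂²) − ρgΔh.
P₂ = 164000 + ½·800·(2.13² − 15.0²) − 800·9.81·(−8.39) = 164000 + (-88100) − (-65800) = 142000 Pa.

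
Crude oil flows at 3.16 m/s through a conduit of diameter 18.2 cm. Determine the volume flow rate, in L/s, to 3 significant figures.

Q ≈ 82.2 L/s

Q = A·v = 0.0260 m² × 3.16 m/s = 0.0822 m³/s.
Converting: 0.0822 m³/s × 1000 = 82.2 L/s.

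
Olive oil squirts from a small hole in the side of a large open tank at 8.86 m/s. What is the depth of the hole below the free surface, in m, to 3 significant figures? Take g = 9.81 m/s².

h = 4.00 m

Torricelli: v = √(2gh), so h = v²/(2g).
h = 8.86²/(2·9.81) = 78.5/19.62 = 4.00 m.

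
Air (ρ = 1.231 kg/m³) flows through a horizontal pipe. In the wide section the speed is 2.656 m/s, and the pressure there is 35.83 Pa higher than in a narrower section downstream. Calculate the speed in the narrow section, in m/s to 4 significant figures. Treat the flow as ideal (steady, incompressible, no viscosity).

v₂ ≈ 8.079 m/s

Horizontal Bernoulli: P₁ + ½ρv₁² = P₂ + ½ρv₂², so v₂² = v₁² + 2(P₁ − P₂)/ρ.
v₂ = √(2.656² + 2·35.83/1.231) = √(7.054 + 58.21) = 8.079 m/s.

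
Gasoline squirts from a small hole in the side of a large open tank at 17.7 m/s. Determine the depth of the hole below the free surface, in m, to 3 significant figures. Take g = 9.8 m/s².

Inverting v = √(2gh) gives h = v² / 2g.
h = 17.7²/(2·9.8) = 313/19.60 = 16.0 m.

h ≈ 16.0 m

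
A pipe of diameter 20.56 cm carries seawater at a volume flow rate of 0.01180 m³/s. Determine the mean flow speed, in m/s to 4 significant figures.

Q = 0.01180 m³/s = 0.01180 m³/s.
v = Q/A = 0.01180 / 0.03320 = 0.3554 m/s.

v = 0.3554 m/s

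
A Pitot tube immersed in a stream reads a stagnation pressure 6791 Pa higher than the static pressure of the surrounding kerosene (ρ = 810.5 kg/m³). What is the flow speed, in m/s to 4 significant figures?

4.094 m/s

Bernoulli between the free stream and the stagnation point: ½ρv² = P_stag − P_static.
v = √(2ΔP/ρ) = √(2·6791/810.5) = 4.094 m/s.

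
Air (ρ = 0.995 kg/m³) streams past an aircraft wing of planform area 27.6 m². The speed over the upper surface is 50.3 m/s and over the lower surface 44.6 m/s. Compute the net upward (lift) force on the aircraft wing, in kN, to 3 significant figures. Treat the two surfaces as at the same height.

With equal heights on the two surfaces, Bernoulli gives P_lower − P_upper = ½ρ(v_upper² − v_lower²).
ΔP = ½·0.995·(50.3² − 44.6²) = 269 Pa.
Lift = ΔP · A = 269 × 27.6 = 7430 N.

F = 7.43 kN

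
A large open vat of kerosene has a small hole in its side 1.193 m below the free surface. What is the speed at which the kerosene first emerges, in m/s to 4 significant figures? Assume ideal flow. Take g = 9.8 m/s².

Bernoulli from surface to hole (P equal, v_surface ≈ 0): v = √(2gh) = √(2×9.8×1.193) = 4.836 m/s.

v = 4.836 m/s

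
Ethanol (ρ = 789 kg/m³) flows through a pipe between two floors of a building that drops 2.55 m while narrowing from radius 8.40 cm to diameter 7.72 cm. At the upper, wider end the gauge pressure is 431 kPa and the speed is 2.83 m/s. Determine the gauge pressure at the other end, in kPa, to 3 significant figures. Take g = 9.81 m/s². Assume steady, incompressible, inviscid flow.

Continuity gives A₁v₁ = A₂v₂, so v₂ = (222 cm²)/(46.8 cm²) × 2.83 m/s = 13.4 m/s.
Applying Bernoulli between the two ends and solving for P₂: P₂ = P₁ + ½ρ(v₁² − v₂²) − ρgΔh.
P₂ = 431000 + ½·789·(2.83² − 13.4²) − 789·9.81·(−2.55) = 431000 + (-67700) − (-19700) = 383000 Pa.

P₂ ≈ 383 kPa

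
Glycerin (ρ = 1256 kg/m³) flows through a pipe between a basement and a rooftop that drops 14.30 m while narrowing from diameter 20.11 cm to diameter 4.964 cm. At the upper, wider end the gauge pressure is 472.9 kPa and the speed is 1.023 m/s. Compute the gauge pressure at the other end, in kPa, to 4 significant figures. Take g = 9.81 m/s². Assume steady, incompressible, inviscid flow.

472.7 kPa

Continuity gives A₁v₁ = A₂v₂, so v₂ = (317.6 cm²)/(19.35 cm²) × 1.023 m/s = 16.79 m/s.
Bernoulli: P₁ + ½ρv₁² + ρg h₁ = P₂ + ½ρv₂² + ρg h₂, so P₂ = P₁ + ½ρ(v₁² − v₂²) − ρg(h₂ − h₁).
P₂ = 472900 + ½·1256·(1.023² − 16.79²) − 1256·9.81·(−14.30) = 472900 + (-176400) − (-176200) = 472700 Pa.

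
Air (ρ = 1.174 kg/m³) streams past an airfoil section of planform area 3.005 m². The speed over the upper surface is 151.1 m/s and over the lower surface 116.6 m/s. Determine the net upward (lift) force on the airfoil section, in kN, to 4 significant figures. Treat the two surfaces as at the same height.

F = 16.29 kN

The faster flow above has the lower pressure; Bernoulli (same height) gives ΔP = ½ρ(v_up² − v_low²).
ΔP = ½·1.174·(151.1² − 116.6²) = 5421 Pa.
Lift = ΔP · A = 5421 × 3.005 = 16290 N.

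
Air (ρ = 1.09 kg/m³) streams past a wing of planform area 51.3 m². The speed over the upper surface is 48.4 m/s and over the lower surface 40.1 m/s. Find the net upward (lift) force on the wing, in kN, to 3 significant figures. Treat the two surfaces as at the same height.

F ≈ 20.5 kN

From P + ½ρv² = const at equal height, P_low − P_up = ½ρ(v_up² − v_low²).
ΔP = ½·1.09·(48.4² − 40.1²) = 400 Pa.
Lift = ΔP · A = 400 × 51.3 = 20500 N.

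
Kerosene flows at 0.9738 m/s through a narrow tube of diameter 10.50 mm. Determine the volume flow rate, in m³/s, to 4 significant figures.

Q = A·v = 0.00008659 m² × 0.9738 m/s = 0.00008432 m³/s.

Q ≈ 0.00008432 m³/s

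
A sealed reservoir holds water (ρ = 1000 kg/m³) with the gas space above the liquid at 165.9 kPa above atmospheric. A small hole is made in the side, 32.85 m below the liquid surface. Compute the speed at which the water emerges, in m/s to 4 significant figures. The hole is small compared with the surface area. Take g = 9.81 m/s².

v ≈ 31.25 m/s

Take point 1 at the surface (v₁ ≈ 0) and point 2 at the hole (at atmospheric pressure). Bernoulli: P₁ + ρg h = P_atm + ½ρv₂².
With P₁ − P_atm = 165900 Pa, v₂ = √(2gh + 2ΔP/ρ) = √(2·9.81·32.85 + 2·165900/1000) = 31.25 m/s.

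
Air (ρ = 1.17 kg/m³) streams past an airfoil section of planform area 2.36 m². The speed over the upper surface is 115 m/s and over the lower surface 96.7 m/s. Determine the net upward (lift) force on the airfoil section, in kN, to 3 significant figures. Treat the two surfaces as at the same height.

The faster flow above has the lower pressure; Bernoulli (same height) gives ΔP = ½ρ(v_up² − v_low²).
ΔP = ½·1.17·(115² − 96.7²) = 2270 Pa.
Lift = ΔP · A = 2270 × 2.36 = 5350 N.

5.35 kN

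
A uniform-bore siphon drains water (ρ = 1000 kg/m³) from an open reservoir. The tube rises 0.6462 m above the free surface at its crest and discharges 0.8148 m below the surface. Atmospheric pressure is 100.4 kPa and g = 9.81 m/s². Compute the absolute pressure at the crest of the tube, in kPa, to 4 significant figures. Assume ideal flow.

Bernoulli surface→outlet gives ½v² = g·h_out, so v = √(2·9.81·0.8148) = 3.998 m/s.
Continuity keeps v the same throughout the tube; from surface to crest, P_atm + 0 = P_top + ½ρv² + ρg·h_top.
P_top = 100400 − ½·1000·3.998² − 1000·9.81·0.6462 = 86070 Pa.

P_top ≈ 86.07 kPa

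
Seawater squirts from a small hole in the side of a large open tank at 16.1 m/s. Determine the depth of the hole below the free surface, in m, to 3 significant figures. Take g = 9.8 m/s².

Inverting v = √(2gh) gives h = v² / 2g.
h = 16.1²/(2·9.8) = 259/19.60 = 13.2 m.

h = 13.2 m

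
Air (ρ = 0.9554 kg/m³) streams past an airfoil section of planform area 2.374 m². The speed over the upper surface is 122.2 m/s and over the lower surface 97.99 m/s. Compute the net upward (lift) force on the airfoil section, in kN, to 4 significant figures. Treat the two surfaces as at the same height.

F ≈ 6.045 kN

From P + ½ρv² = const at equal height, P_low − P_up = ½ρ(v_up² − v_low²).
ΔP = ½·0.9554·(122.2² − 97.99²) = 2547 Pa.
Lift = ΔP · A = 2547 × 2.374 = 6045 N.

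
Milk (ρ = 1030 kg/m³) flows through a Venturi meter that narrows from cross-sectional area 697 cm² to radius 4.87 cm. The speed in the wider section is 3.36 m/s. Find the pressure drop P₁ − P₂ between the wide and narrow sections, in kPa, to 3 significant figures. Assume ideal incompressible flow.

The volume flow rate is constant, so v₂ = (A₁/A₂)v₁ = (697/74.5)·3.36 = 31.4 m/s.
The pipe is horizontal, so Bernoulli reduces to P₁ + ½ρv₁² = P₂ + ½ρv₂².
P₁ − P₂ = ½·1030·(31.4² − 3.36²) = ½·1030·977 = 503000 Pa.

ΔP ≈ 503 kPa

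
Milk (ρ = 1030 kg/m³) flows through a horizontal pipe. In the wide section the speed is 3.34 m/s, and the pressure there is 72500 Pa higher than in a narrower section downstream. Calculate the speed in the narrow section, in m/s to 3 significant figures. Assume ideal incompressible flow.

Along the level pipe P + ½ρv² is conserved, hence v₂² = v₁² + 2(P₁ − P₂)/ρ.
v₂ = √(3.34² + 2·72500/1030) = √(11.2 + 141) = 12.3 m/s.

v₂ ≈ 12.3 m/s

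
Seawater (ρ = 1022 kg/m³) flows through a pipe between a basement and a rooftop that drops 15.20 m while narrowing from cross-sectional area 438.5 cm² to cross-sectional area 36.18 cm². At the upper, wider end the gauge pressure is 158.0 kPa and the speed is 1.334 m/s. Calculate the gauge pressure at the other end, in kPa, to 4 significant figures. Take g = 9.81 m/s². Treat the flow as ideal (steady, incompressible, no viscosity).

P₂ ≈ 177.7 kPa

The volume flow rate is constant, so v₂ = (A₁/A₂)v₁ = (438.5/36.18)·1.334 = 16.17 m/s.
Applying Bernoulli between the two ends and solving for P₂: P₂ = P₁ + ½ρ(v₁² − v₂²) − ρgΔh.
P₂ = 158000 + ½·1022·(1.334² − 16.17²) − 1022·9.81·(−15.20) = 158000 + (-132700) − (-152400) = 177700 Pa.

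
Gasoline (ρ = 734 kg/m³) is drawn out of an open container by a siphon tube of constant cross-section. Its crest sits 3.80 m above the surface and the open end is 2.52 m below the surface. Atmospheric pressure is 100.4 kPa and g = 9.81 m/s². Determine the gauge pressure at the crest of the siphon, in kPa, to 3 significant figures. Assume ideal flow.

From the surface to the outlet (both open to atmosphere, surface at rest): v = √(2g·h_out) = √(2·9.81·2.52) = 7.03 m/s.
Continuity keeps v the same throughout the tube; from surface to crest, P_atm + 0 = P_top + ½ρv² + ρg·h_top.
P_top = 100400 − ½·734·7.03² − 734·9.81·3.80 = 54900 Pa. So P_gauge = P_top − P_atm = -45500 Pa.

P_gauge = -45.5 kPa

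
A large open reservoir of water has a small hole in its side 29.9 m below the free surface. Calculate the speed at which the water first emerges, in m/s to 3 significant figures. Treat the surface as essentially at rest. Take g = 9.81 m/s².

Torricelli's result v = √(2gh) gives v = √(2·9.81·29.9) = 24.2 m/s.

v = 24.2 m/s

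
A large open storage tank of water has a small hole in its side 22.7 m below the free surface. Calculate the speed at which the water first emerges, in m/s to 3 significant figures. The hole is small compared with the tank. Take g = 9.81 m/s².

The surface is effectively still and both ends are open, so ½v² = gh and v = √(2·9.81·22.7) = 21.1 m/s.

21.1 m/s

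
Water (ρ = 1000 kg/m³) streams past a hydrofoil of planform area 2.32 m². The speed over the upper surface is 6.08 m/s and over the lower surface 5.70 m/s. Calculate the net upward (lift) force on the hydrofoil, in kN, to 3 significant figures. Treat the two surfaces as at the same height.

F ≈ 5.19 kN

From P + ½ρv² = const at equal height, P_low − P_up = ½ρ(v_up² − v_low²).
ΔP = ½·1000·(6.08² − 5.70²) = 2240 Pa.
Lift = ΔP · A = 2240 × 2.32 = 5190 N.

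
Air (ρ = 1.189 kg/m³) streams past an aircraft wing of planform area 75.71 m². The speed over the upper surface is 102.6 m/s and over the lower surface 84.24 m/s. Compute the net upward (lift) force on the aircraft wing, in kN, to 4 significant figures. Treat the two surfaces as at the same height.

From P + ½ρv² = const at equal height, P_low − P_up = ½ρ(v_up² − v_low²).
ΔP = ½·1.189·(102.6² − 84.24²) = 2039 Pa.
Lift = ΔP · A = 2039 × 75.71 = 154400 N.

154.4 kN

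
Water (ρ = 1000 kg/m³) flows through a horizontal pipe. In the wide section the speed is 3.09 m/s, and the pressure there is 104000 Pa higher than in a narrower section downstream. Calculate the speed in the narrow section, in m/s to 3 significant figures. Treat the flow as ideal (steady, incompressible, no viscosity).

14.7 m/s

Horizontal Bernoulli: P₁ + ½ρv₁² = P₂ + ½ρv₂², so v₂² = v₁² + 2(P₁ − P₂)/ρ.
v₂ = √(3.09² + 2·104000/1000) = √(9.55 + 208) = 14.7 m/s.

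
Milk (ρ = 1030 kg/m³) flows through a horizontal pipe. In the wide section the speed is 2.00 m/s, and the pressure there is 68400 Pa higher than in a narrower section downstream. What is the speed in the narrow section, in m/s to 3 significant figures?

Along the level pipe P + ½ρv² is conserved, hence v₂² = v₁² + 2(P₁ − P₂)/ρ.
v₂ = √(2.00² + 2·68400/1030) = √(4.00 + 133) = 11.7 m/s.

v₂ = 11.7 m/s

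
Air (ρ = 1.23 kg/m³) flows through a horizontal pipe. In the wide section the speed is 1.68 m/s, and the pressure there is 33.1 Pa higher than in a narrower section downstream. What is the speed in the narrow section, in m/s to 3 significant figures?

v₂ ≈ 7.53 m/s

Along the level pipe P + ½ρv² is conserved, hence v₂² = v₁² + 2(P₁ − P₂)/ρ.
v₂ = √(1.68² + 2·33.1/1.23) = √(2.82 + 53.8) = 7.53 m/s.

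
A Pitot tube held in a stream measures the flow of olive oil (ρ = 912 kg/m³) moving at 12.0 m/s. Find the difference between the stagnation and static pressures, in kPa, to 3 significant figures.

Bernoulli between the free stream and the stagnation point: ½ρv² = P_stag − P_static.
ΔP = ½·912·12.0² = 65700 Pa.

ΔP ≈ 65.7 kPa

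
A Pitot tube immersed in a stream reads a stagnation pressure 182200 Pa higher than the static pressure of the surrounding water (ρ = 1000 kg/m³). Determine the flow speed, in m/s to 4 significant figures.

At the stagnation point the flow is brought to rest, so Bernoulli gives P_stag − P_static = ½ρv².
v = √(2ΔP/ρ) = √(2·182200/1000) = 19.09 m/s.

19.09 m/s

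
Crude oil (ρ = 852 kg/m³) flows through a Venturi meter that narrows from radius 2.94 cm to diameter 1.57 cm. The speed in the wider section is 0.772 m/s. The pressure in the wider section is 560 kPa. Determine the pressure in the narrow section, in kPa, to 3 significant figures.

P₂ = 510 kPa

The volume flow rate is constant, so v₂ = (A₁/A₂)v₁ = (27.2/1.94)·0.772 = 10.8 m/s.
Bernoulli (h₁ = h₂): P₁ − P₂ = ½ρ(v₂² − v₁²).
P₂ = P₁ − ½ρ(v₂² − v₁²) = 560000 − ½·852·(10.8² − 0.772²) = 560000 − 49700 = 510000 Pa.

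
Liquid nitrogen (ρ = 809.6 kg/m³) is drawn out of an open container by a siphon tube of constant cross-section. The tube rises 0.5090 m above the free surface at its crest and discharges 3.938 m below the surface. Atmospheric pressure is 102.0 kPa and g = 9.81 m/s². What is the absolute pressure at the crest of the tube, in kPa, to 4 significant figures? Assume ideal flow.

P_top ≈ 66.68 kPa

Bernoulli surface→outlet gives ½v² = g·h_out, so v = √(2·9.81·3.938) = 8.790 m/s.
Continuity keeps v the same throughout the tube; from surface to crest, P_atm + 0 = P_top + ½ρv² + ρg·h_top.
P_top = 102000 − ½·809.6·8.790² − 809.6·9.81·0.5090 = 66680 Pa.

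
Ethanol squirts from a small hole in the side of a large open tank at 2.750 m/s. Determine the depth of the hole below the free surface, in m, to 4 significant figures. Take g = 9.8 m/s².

h ≈ 0.3858 m

Inverting v = √(2gh) gives h = v² / 2g.
h = 2.750²/(2·9.8) = 7.562/19.60 = 0.3858 m.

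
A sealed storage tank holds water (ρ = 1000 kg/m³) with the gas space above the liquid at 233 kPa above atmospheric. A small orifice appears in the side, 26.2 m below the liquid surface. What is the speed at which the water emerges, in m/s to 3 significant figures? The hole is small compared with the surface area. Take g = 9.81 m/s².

Take point 1 at the surface (v₁ ≈ 0) and point 2 at the hole (at atmospheric pressure). Bernoulli: P₁ + ρg h = P_atm + ½ρv₂².
With P₁ − P_atm = 233000 Pa, v₂ = √(2gh + 2ΔP/ρ) = √(2·9.81·26.2 + 2·233000/1000) = 31.3 m/s.

v ≈ 31.3 m/s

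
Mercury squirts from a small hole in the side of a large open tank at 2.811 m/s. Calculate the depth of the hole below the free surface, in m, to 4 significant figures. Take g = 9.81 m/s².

h ≈ 0.4027 m

For a small hole in a large open tank, ½v² = gh, giving h = v²/(2g).
h = 2.811²/(2·9.81) = 7.902/19.62 = 0.4027 m.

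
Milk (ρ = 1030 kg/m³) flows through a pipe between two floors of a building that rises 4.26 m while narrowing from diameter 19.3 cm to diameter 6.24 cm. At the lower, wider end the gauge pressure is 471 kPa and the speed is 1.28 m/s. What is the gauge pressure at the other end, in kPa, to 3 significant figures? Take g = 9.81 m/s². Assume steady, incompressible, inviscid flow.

P₂ ≈ 352 kPa

By continuity, v₂ = v₁·A₁/A₂ = 1.28·(293/30.6) = 12.2 m/s.
Energy conservation along the streamline gives P₂ = P₁ − ½ρ(v₂² − v₁²) − ρg(h₂ − h₁).
P₂ = 471000 + ½·1030·(1.28² − 12.2²) − 1030·9.81·(+4.26) = 471000 + (-76400) − (43000) = 352000 Pa.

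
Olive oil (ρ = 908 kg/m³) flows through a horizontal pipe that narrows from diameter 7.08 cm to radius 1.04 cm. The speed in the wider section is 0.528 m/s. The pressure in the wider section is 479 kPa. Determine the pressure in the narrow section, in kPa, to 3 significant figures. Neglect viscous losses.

The volume flow rate is constant, so v₂ = (A₁/A₂)v₁ = (39.4/3.40)·0.528 = 6.12 m/s.
With no height change, Bernoulli's equation is P₁ + ½ρv₁² = P₂ + ½ρv₂².
P₂ = P₁ − ½ρ(v₂² − v₁²) = 479000 − ½·908·(6.12² − 0.528²) = 479000 − 16900 = 462000 Pa.

P₂ ≈ 462 kPa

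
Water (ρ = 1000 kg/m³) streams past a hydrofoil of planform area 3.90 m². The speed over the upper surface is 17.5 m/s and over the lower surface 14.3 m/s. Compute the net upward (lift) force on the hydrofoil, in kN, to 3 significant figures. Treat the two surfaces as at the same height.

198 kN

The faster flow above has the lower pressure; Bernoulli (same height) gives ΔP = ½ρ(v_up² − v_low²).
ΔP = ½·1000·(17.5² − 14.3²) = 50900 Pa.
Lift = ΔP · A = 50900 × 3.90 = 198000 N.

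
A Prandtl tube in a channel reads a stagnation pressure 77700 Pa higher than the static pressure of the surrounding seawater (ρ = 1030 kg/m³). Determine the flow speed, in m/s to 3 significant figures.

The dynamic pressure equals the rise in static pressure at the stagnation point: ΔP = ½ρv².
v = √(2ΔP/ρ) = √(2·77700/1030) = 12.3 m/s.

12.3 m/s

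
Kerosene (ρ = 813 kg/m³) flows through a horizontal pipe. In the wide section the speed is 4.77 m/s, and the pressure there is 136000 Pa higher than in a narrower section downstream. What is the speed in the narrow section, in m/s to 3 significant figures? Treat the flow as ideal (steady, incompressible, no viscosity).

Along the level pipe P + ½ρv² is conserved, hence v₂² = v₁² + 2(P₁ − P₂)/ρ.
v₂ = √(4.77² + 2·136000/813) = √(22.8 + 335) = 18.9 m/s.

18.9 m/s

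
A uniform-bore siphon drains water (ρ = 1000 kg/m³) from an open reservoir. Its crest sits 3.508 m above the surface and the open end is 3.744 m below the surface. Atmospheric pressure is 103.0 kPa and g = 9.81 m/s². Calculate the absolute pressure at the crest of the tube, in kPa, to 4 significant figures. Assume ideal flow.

31.86 kPa

From the surface to the outlet (both open to atmosphere, surface at rest): v = √(2g·h_out) = √(2·9.81·3.744) = 8.571 m/s.
Continuity keeps v the same throughout the tube; from surface to crest, P_atm + 0 = P_top + ½ρv² + ρg·h_top.
P_top = 103000 − ½·1000·8.571² − 1000·9.81·3.508 = 31860 Pa.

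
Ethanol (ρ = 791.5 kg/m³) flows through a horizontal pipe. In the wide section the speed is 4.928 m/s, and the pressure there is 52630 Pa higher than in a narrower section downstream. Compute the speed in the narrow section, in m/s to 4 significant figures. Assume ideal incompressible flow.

v₂ ≈ 12.54 m/s

Along the level pipe P + ½ρv² is conserved, hence v₂² = v₁² + 2(P₁ − P₂)/ρ.
v₂ = √(4.928² + 2·52630/791.5) = √(24.29 + 133.0) = 12.54 m/s.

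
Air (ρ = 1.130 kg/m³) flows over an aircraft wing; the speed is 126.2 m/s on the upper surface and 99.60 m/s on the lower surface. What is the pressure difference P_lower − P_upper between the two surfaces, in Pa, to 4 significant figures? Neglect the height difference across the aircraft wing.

ΔP = 3394 Pa

With negligible Δh, P + ½ρv² is constant, so P_low − P_up = ½ρ(v_up² − v_low²).
ΔP = ½·1.130·(126.2² − 99.60²) = 3394 Pa.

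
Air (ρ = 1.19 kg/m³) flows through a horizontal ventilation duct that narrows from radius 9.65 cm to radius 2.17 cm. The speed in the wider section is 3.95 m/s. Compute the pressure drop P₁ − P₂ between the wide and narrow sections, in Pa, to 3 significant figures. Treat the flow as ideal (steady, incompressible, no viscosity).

Mass conservation (A₁v₁ = A₂v₂) gives v₂ = 3.95 × 293/14.8 = 78.1 m/s.
Bernoulli (h₁ = h₂): P₁ − P₂ = ½ρ(v₂² − v₁²).
P₁ − P₂ = ½·1.19·(78.1² − 3.95²) = ½·1.19·6090 = 3620 Pa.

ΔP ≈ 3620 Pa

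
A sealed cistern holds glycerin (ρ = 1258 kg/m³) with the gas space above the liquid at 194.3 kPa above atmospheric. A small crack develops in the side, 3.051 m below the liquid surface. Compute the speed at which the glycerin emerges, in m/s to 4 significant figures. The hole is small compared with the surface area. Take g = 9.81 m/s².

19.20 m/s

Take point 1 at the surface (v₁ ≈ 0) and point 2 at the hole (at atmospheric pressure). Bernoulli: P₁ + ρg h = P_atm + ½ρv₂².
With P₁ − P_atm = 194300 Pa, v₂ = √(2gh + 2ΔP/ρ) = √(2·9.81·3.051 + 2·194300/1258) = 19.20 m/s.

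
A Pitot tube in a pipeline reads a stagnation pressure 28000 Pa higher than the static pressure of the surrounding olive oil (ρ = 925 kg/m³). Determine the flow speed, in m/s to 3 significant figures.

The dynamic pressure equals the rise in static pressure at the stagnation point: ΔP = ½ρv².
v = √(2ΔP/ρ) = √(2·28000/925) = 7.78 m/s.

7.78 m/s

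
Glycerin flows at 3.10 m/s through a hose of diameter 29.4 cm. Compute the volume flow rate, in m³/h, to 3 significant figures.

Q = A·v = 0.0679 m² × 3.10 m/s = 0.210 m³/s.
Converting: 0.210 m³/s × 3600 = 758 m³/h.

Q = 758 m³/h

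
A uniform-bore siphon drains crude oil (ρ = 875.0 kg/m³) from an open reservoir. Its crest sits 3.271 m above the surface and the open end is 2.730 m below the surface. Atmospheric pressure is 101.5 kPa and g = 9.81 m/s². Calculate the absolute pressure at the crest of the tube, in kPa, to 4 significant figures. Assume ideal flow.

From the surface to the outlet (both open to atmosphere, surface at rest): v = √(2g·h_out) = √(2·9.81·2.730) = 7.319 m/s.
With constant cross-section the crest speed equals v; applying Bernoulli from the surface up to the crest, P_top = P_atm − ½ρv² − ρg·h_top.
P_top = 101500 − ½·875.0·7.319² − 875.0·9.81·3.271 = 49990 Pa.

49.99 kPa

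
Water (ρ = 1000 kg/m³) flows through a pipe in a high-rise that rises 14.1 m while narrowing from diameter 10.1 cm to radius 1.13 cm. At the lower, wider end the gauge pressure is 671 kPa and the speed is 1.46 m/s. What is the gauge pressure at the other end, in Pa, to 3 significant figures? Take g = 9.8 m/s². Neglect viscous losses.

P₂ = 109000 Pa

Mass conservation (A₁v₁ = A₂v₂) gives v₂ = 1.46 × 80.1/4.01 = 29.2 m/s.
Applying Bernoulli between the two ends and solving for P₂: P₂ = P₁ + ½ρ(v₁² − v₂²) − ρgΔh.
P₂ = 671000 + ½·1000·(1.46² − 29.2²) − 1000·9.8·(+14.1) = 671000 + (-424000) − (138000) = 109000 Pa.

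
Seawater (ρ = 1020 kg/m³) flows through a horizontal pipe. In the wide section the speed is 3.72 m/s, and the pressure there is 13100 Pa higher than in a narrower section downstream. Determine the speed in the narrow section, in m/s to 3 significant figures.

Horizontal Bernoulli: P₁ + ½ρv₁² = P₂ + ½ρv₂², so v₂² = v₁² + 2(P₁ − P₂)/ρ.
v₂ = √(3.72² + 2·13100/1020) = √(13.8 + 25.7) = 6.29 m/s.

v₂ = 6.29 m/s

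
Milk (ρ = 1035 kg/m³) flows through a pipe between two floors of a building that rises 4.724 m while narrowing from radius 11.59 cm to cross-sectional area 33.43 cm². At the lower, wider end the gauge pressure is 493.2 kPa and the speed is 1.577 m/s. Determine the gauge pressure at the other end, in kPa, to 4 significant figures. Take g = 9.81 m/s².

The volume flow rate is constant, so v₂ = (A₁/A₂)v₁ = (422.0/33.43)·1.577 = 19.91 m/s.
Bernoulli: P₁ + ½ρv₁² + ρg h₁ = P₂ + ½ρv₂² + ρg h₂, so P₂ = P₁ + ½ρ(v₁² − v₂²) − ρg(h₂ − h₁).
P₂ = 493200 + ½·1035·(1.577² − 19.91²) − 1035·9.81·(+4.724) = 493200 + (-203800) − (47960) = 241400 Pa.

241.4 kPa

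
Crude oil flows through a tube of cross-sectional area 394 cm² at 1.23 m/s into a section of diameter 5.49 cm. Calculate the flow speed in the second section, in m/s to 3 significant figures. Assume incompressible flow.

By continuity, v₂ = v₁·A₁/A₂ = 1.23·(394/23.7) = 20.5 m/s.

v₂ ≈ 20.5 m/s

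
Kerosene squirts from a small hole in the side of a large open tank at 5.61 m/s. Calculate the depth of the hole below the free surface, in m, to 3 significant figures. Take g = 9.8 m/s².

Torricelli: v = √(2gh), so h = v²/(2g).
h = 5.61²/(2·9.8) = 31.5/19.60 = 1.61 m.

h ≈ 1.61 m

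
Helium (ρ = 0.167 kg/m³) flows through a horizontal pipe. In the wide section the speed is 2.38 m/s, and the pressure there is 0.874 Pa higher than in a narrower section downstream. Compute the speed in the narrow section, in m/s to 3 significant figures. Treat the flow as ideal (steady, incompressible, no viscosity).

4.02 m/s

Horizontal Bernoulli: P₁ + ½ρv₁² = P₂ + ½ρv₂², so v₂² = v₁² + 2(P₁ − P₂)/ρ.
v₂ = √(2.38² + 2·0.874/0.167) = √(5.66 + 10.5) = 4.02 m/s.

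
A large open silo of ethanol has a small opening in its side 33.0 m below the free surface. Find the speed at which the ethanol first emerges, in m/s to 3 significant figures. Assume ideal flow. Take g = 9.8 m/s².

v ≈ 25.4 m/s

Torricelli's result v = √(2gh) gives v = √(2·9.8·33.0) = 25.4 m/s.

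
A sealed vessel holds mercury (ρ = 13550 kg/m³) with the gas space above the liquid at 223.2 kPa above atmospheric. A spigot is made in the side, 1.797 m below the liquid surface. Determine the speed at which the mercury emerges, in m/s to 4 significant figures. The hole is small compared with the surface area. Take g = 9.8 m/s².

v = 8.256 m/s

Take point 1 at the surface (v₁ ≈ 0) and point 2 at the hole (at atmospheric pressure). Bernoulli: P₁ + ρg h = P_atm + ½ρv₂².
With P₁ − P_atm = 223200 Pa, v₂ = √(2gh + 2ΔP/ρ) = √(2·9.8·1.797 + 2·223200/13550) = 8.256 m/s.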